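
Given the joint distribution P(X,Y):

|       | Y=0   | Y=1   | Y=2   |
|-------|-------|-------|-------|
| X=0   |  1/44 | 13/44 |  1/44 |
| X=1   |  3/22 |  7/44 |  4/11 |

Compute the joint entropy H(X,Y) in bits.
2.1125 bits

H(X,Y) = -Σ_{x,y} P(x,y) log₂ P(x,y). Per-cell terms -P(x,y)·log₂P(x,y):
  X=0: 0.1241, 0.5197, 0.1241
  X=1: 0.3920, 0.4219, 0.5307
Sum of the 6 terms: H(X,Y) = 2.1125 bits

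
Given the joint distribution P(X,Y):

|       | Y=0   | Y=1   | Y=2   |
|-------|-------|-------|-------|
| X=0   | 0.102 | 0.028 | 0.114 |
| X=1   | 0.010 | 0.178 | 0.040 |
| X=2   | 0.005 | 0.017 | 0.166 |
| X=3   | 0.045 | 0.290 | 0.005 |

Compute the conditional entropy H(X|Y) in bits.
1.4122 bits

H(X|Y) = H(X,Y) - H(Y)

H(X,Y) = -Σ_{x,y} P(x,y) log₂ P(x,y). Per-cell terms -P(x,y)·log₂P(x,y):
  X=0: 0.33592, 0.14444, 0.35715
  X=1: 0.06644, 0.44323, 0.18575
  X=2: 0.03822, 0.09993, 0.43006
  X=3: 0.20133, 0.51790, 0.03822
Sum of the 12 terms: H(X,Y) = 2.8586 bits

Marginal of Y (column sums):
  P(Y=0) = 0.102 + 0.010 + 0.005 + 0.045 = 0.162
  P(Y=1) = 0.028 + 0.178 + 0.017 + 0.290 = 0.513
  P(Y=2) = 0.114 + 0.040 + 0.166 + 0.005 = 0.325
H(Y) = -[0.162·log₂(0.162) + 0.513·log₂(0.513) + 0.325·log₂(0.325)]
  = 0.42540 + 0.49400 + 0.52698 = 1.4464 bits

H(X|Y) = H(X,Y) - H(Y) = 2.8586 - 1.4464 = 1.4122 bits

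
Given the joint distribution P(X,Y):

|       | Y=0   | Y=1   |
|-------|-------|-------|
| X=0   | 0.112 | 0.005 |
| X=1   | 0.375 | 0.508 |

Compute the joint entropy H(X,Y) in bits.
1.4190 bits

H(X,Y) = -Σ_{x,y} P(x,y) log₂ P(x,y). Per-cell terms -P(x,y)·log₂P(x,y):
  X=0: 0.35374, 0.03822
  X=1: 0.53064, 0.49637
Sum of the 4 terms: H(X,Y) = 1.4190 bits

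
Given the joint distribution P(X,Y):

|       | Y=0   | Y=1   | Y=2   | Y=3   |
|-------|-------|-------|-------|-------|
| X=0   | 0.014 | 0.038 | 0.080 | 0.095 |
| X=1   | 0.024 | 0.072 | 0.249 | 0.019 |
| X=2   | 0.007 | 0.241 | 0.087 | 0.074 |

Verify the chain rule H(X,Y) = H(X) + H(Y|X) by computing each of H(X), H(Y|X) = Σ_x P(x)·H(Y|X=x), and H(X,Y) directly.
H(X) = 1.5439 bits, H(Y|X) = 1.4756 bits, H(X,Y) = 3.0195 bits

Marginal of X (row sums):
  P(X=0) = 0.014 + 0.038 + 0.080 + 0.095 = 0.227
  P(X=1) = 0.024 + 0.072 + 0.249 + 0.019 = 0.364
  P(X=2) = 0.007 + 0.241 + 0.087 + 0.074 = 0.409
H(X) = -[0.227·log₂(0.227) + 0.364·log₂(0.364) + 0.409·log₂(0.409)]
  = 0.48561 + 0.53071 + 0.52754 = 1.5439 bits

H(Y|X) = Σ_x P(x)·H(Y|X=x):
  X=0: P(X=0) = 0.227, P(Y|X=0) = (14/227, 38/227, 80/227, 95/227) → H(Y|X=0) = 1.73573
  X=1: P(X=1) = 0.364, P(Y|X=1) = (6/91, 18/91, 249/364, 19/364) → H(Y|X=1) = 1.31817
  X=2: P(X=2) = 0.409, P(Y|X=2) = (7/409, 241/409, 87/409, 74/409) → H(Y|X=2) = 1.47133
H(Y|X) = 0.227·1.73573 + 0.364·1.31817 + 0.409·1.47133 = 1.4756 bits

H(X,Y) = -Σ_{x,y} P(x,y) log₂ P(x,y). Per-cell terms -P(x,y)·log₂P(x,y):
  X=0: 0.08622, 0.17928, 0.29151, 0.32261
  X=1: 0.12914, 0.27330, 0.49944, 0.10864
  X=2: 0.05011, 0.49475, 0.30649, 0.27797
Sum of the 12 terms: H(X,Y) = 3.0195 bits

Chain rule check:
  H(X) + H(Y|X) = 1.5439 + 1.4756 = 3.0195 bits
  H(X,Y) = 3.0195 bits
✓ Chain rule verified.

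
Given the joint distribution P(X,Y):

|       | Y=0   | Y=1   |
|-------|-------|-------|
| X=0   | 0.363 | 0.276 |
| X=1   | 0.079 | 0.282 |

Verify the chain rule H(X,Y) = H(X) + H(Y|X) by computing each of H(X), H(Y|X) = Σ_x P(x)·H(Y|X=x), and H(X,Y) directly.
H(X) = 0.9435 bits, H(Y|X) = 0.9041 bits, H(X,Y) = 1.8476 bits

Marginal of X (row sums):
  P(X=0) = 0.363 + 0.276 = 0.639
  P(X=1) = 0.079 + 0.282 = 0.361
H(X) = -[0.639·log₂(0.639) + 0.361·log₂(0.361)]
  = 0.4129 + 0.5306 = 0.9435 bits

H(Y|X) = Σ_x P(x)·H(Y|X=x):
  X=0: P(X=0) = 0.639, P(Y|X=0) = (121/213, 92/213) → H(Y|X=0) = 0.9866
  X=1: P(X=1) = 0.361, P(Y|X=1) = (79/361, 282/361) → H(Y|X=1) = 0.7580
H(Y|X) = 0.639·0.9866 + 0.361·0.7580 = 0.9041 bits

H(X,Y) = -Σ_{x,y} P(x,y) log₂ P(x,y). Per-cell terms -P(x,y)·log₂P(x,y):
  X=0: 0.5307, 0.5126
  X=1: 0.2893, 0.5150
Sum of the 4 terms: H(X,Y) = 1.8476 bits

Chain rule check:
  H(X) + H(Y|X) = 0.9435 + 0.9041 = 1.8476 bits
  H(X,Y) = 1.8476 bits
✓ Chain rule verified.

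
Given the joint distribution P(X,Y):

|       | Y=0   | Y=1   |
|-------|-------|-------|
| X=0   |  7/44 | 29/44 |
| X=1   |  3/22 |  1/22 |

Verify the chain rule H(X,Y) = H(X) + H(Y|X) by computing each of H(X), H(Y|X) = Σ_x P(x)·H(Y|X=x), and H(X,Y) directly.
H(X) = 0.6840 bits, H(Y|X) = 0.7290 bits, H(X,Y) = 1.4130 bits

Marginal of X (row sums):
  P(X=0) = 7/44 + 29/44 = 9/11
  P(X=1) = 3/22 + 1/22 = 2/11
H(X) = -[(9/11)·log₂(9/11) + (2/11)·log₂(2/11)]
  = 0.23687 + 0.44717 = 0.6840 bits

H(Y|X) = Σ_x P(x)·H(Y|X=x):
  X=0: P(X=0) = 9/11, P(Y|X=0) = (7/36, 29/36) → H(Y|X=0) = 0.71068
  X=1: P(X=1) = 2/11, P(Y|X=1) = (3/4, 1/4) → H(Y|X=1) = 0.81128
H(Y|X) = (9/11)·0.71068 + (2/11)·0.81128 = 0.7290 bits

H(X,Y) = -Σ_{x,y} P(x,y) log₂ P(x,y). Per-cell terms -P(x,y)·log₂P(x,y):
  X=0: 0.42192, 0.39641
  X=1: 0.39197, 0.20270
Sum of the 4 terms: H(X,Y) = 1.4130 bits

Chain rule check:
  H(X) + H(Y|X) = 0.6840 + 0.7290 = 1.4130 bits
  H(X,Y) = 1.4130 bits
✓ Chain rule verified.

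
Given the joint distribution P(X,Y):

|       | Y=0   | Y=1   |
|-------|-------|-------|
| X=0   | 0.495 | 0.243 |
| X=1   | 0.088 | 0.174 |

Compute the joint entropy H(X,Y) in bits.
1.7457 bits

H(X,Y) = -Σ_{x,y} P(x,y) log₂ P(x,y). Per-cell terms -P(x,y)·log₂P(x,y):
  X=0: 0.50218, 0.49596
  X=1: 0.30856, 0.43897
Sum of the 4 terms: H(X,Y) = 1.7457 bits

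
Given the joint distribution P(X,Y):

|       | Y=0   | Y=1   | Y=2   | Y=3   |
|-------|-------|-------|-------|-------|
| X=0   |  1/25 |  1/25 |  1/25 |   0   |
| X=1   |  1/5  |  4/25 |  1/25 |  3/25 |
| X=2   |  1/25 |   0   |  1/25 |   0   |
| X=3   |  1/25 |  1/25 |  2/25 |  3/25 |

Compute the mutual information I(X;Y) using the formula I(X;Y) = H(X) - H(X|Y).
0.2430 bits

I(X;Y) = H(X) - H(X|Y)

Marginal of X (row sums):
  P(X=0) = 1/25 + 1/25 + 1/25 + 0 = 3/25
  P(X=1) = 1/5 + 4/25 + 1/25 + 3/25 = 13/25
  P(X=2) = 1/25 + 0 + 1/25 + 0 = 2/25
  P(X=3) = 1/25 + 1/25 + 2/25 + 3/25 = 7/25
H(X) = -[(3/25)·log₂(3/25) + (13/25)·log₂(13/25) + (2/25)·log₂(2/25) + (7/25)·log₂(7/25)]
  = 0.3671 + 0.4906 + 0.2915 + 0.5142 = 1.6634 bits

Marginal of Y (column sums):
  P(Y=0) = 1/25 + 1/5 + 1/25 + 1/25 = 8/25
  P(Y=1) = 1/25 + 4/25 + 0 + 1/25 = 6/25
  P(Y=2) = 1/25 + 1/25 + 1/25 + 2/25 = 1/5
  P(Y=3) = 0 + 3/25 + 0 + 3/25 = 6/25
H(X|Y) = Σ_y P(y)·H(X|Y=y):
  Y=0: P(Y=0) = 8/25, P(X|Y=0) = (1/8, 5/8, 1/8, 1/8) → H(X|Y=0) = 1.5488
  Y=1: P(Y=1) = 6/25, P(X|Y=1) = (1/6, 2/3, 0, 1/6) → H(X|Y=1) = 1.2516
  Y=2: P(Y=2) = 1/5, P(X|Y=2) = (1/5, 1/5, 1/5, 2/5) → H(X|Y=2) = 1.9219
  Y=3: P(Y=3) = 6/25, P(X|Y=3) = (0, 1/2, 0, 1/2) → H(X|Y=3) = 1.0000
H(X|Y) = (8/25)·1.5488 + (6/25)·1.2516 + (1/5)·1.9219 + (6/25)·1.0000 = 1.4204 bits

I(X;Y) = H(X) - H(X|Y) = 1.6634 - 1.4204 = 0.2430 bits

Cross-check via I(X;Y) = H(X) + H(Y) - H(X,Y): computing H(Y) from the column sums and H(X,Y) from the 16 cells in the same way gives H(Y) = 1.9787 bits and H(X,Y) = 3.3991 bits, so
I(X;Y) = 1.6634 + 1.9787 - 3.3991 = 0.2430 bits ✓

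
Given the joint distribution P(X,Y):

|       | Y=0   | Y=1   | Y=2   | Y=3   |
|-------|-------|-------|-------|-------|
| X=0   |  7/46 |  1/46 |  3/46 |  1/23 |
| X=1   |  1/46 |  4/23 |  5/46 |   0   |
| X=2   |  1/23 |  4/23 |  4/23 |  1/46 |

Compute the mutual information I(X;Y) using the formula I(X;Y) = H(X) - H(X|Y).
0.2722 bits

I(X;Y) = H(X) - H(X|Y)

Marginal of X (row sums):
  P(X=0) = 7/46 + 1/46 + 3/46 + 1/23 = 13/46
  P(X=1) = 1/46 + 4/23 + 5/46 + 0 = 7/23
  P(X=2) = 1/23 + 4/23 + 4/23 + 1/46 = 19/46
H(X) = -[(13/46)·log₂(13/46) + (7/23)·log₂(7/23) + (19/46)·log₂(19/46)]
  = 0.515230 + 0.522324 + 0.526892 = 1.56445 bits

Marginal of Y (column sums):
  P(Y=0) = 7/46 + 1/46 + 1/23 = 5/23
  P(Y=1) = 1/46 + 4/23 + 4/23 = 17/46
  P(Y=2) = 3/46 + 5/46 + 4/23 = 8/23
  P(Y=3) = 1/23 + 0 + 1/46 = 3/46
H(X|Y) = Σ_y P(y)·H(X|Y=y):
  Y=0: P(Y=0) = 5/23, P(X|Y=0) = (7/10, 1/10, 1/5) → H(X|Y=0) = 1.156780
  Y=1: P(Y=1) = 17/46, P(X|Y=1) = (1/17, 8/17, 8/17) → H(X|Y=1) = 1.263933
  Y=2: P(Y=2) = 8/23, P(X|Y=2) = (3/16, 5/16, 1/2) → H(X|Y=2) = 1.477217
  Y=3: P(Y=3) = 3/46, P(X|Y=3) = (2/3, 0, 1/3) → H(X|Y=3) = 0.918296
H(X|Y) = (5/23)·1.156780 + (17/46)·1.263933 + (8/23)·1.477217 + (3/46)·0.918296 = 1.29228 bits

I(X;Y) = H(X) - H(X|Y) = 1.56445 - 1.29228 = 0.2722 bits

Cross-check via I(X;Y) = H(X) + H(Y) - H(X,Y): computing H(Y) from the column sums and H(X,Y) from the 12 cells in the same way gives H(Y) = 1.79615 bits and H(X,Y) = 3.08843 bits, so
I(X;Y) = 1.56445 + 1.79615 - 3.08843 = 0.2722 bits ✓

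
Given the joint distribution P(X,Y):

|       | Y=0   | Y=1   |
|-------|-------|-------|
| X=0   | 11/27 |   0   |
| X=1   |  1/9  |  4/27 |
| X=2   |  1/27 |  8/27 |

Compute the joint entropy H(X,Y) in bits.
1.9842 bits

H(X,Y) = -Σ_{x,y} P(x,y) log₂ P(x,y). Per-cell terms -P(x,y)·log₂P(x,y):
  X=0: 0.5278, 0.0000
  X=1: 0.3522, 0.4081
  X=2: 0.1761, 0.5200
  (cells with P = 0 contribute 0)
Sum of the 6 terms: H(X,Y) = 1.9842 bits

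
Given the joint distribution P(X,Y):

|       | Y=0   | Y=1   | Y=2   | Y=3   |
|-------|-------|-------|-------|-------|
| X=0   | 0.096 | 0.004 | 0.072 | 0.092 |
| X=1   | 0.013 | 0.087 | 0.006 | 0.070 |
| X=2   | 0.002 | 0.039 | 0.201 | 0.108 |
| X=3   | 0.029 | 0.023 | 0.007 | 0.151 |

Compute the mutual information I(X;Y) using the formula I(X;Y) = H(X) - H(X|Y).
0.4098 bits

I(X;Y) = H(X) - H(X|Y)

Marginal of X (row sums):
  P(X=0) = 0.096 + 0.004 + 0.072 + 0.092 = 0.264
  P(X=1) = 0.013 + 0.087 + 0.006 + 0.070 = 0.176
  P(X=2) = 0.002 + 0.039 + 0.201 + 0.108 = 0.350
  P(X=3) = 0.029 + 0.023 + 0.007 + 0.151 = 0.210
H(X) = -[0.264·log₂(0.264) + 0.176·log₂(0.176) + 0.350·log₂(0.350) + 0.210·log₂(0.210)]
  = 0.50725 + 0.44112 + 0.53010 + 0.47282 = 1.9513 bits

Marginal of Y (column sums):
  P(Y=0) = 0.096 + 0.013 + 0.002 + 0.029 = 0.140
  P(Y=1) = 0.004 + 0.087 + 0.039 + 0.023 = 0.153
  P(Y=2) = 0.072 + 0.006 + 0.201 + 0.007 = 0.286
  P(Y=3) = 0.092 + 0.070 + 0.108 + 0.151 = 0.421
H(X|Y) = Σ_y P(y)·H(X|Y=y):
  Y=0: P(Y=0) = 0.140, P(X|Y=0) = (24/35, 13/140, 1/70, 29/140) → H(X|Y=0) = 1.24969
  Y=1: P(Y=1) = 0.153, P(X|Y=1) = (4/153, 29/51, 13/51, 23/153) → H(X|Y=1) = 1.51419
  Y=2: P(Y=2) = 0.286, P(X|Y=2) = (36/143, 3/143, 201/286, 7/286) → H(X|Y=2) = 1.10652
  Y=3: P(Y=3) = 0.421, P(X|Y=3) = (92/421, 70/421, 108/421, 151/421) → H(X|Y=3) = 1.94394
H(X|Y) = 0.140·1.24969 + 0.153·1.51419 + 0.286·1.10652 + 0.421·1.94394 = 1.5415 bits

I(X;Y) = H(X) - H(X|Y) = 1.9513 - 1.5415 = 0.4098 bits

Cross-check via I(X;Y) = H(X) + H(Y) - H(X,Y): computing H(Y) from the column sums and H(X,Y) from the 16 cells in the same way gives H(Y) = 1.8534 bits and H(X,Y) = 3.3949 bits, so
I(X;Y) = 1.9513 + 1.8534 - 3.3949 = 0.4098 bits ✓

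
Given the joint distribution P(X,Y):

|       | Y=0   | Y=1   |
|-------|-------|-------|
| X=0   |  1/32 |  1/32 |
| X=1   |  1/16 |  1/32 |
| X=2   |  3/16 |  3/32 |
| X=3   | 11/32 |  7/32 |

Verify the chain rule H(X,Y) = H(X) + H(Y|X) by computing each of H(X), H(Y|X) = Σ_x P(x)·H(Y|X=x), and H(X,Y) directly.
H(X) = 1.5518 bits, H(Y|X) = 0.9492 bits, H(X,Y) = 2.5009 bits

Marginal of X (row sums):
  P(X=0) = 1/32 + 1/32 = 1/16
  P(X=1) = 1/16 + 1/32 = 3/32
  P(X=2) = 3/16 + 3/32 = 9/32
  P(X=3) = 11/32 + 7/32 = 9/16
H(X) = -[(1/16)·log₂(1/16) + (3/32)·log₂(3/32) + (9/32)·log₂(9/32) + (9/16)·log₂(9/16)]
  = 0.25000 + 0.32016 + 0.51471 + 0.46692 = 1.5518 bits

H(Y|X) = Σ_x P(x)·H(Y|X=x):
  X=0: P(X=0) = 1/16, P(Y|X=0) = (1/2, 1/2) → H(Y|X=0) = 1.00000
  X=1: P(X=1) = 3/32, P(Y|X=1) = (2/3, 1/3) → H(Y|X=1) = 0.91830
  X=2: P(X=2) = 9/32, P(Y|X=2) = (2/3, 1/3) → H(Y|X=2) = 0.91830
  X=3: P(X=3) = 9/16, P(Y|X=3) = (11/18, 7/18) → H(Y|X=3) = 0.96408
H(Y|X) = (1/16)·1.00000 + (3/32)·0.91830 + (9/32)·0.91830 + (9/16)·0.96408 = 0.9492 bits

H(X,Y) = -Σ_{x,y} P(x,y) log₂ P(x,y). Per-cell terms -P(x,y)·log₂P(x,y):
  X=0: 0.15625, 0.15625
  X=1: 0.25000, 0.15625
  X=2: 0.45282, 0.32016
  X=3: 0.52957, 0.47964
Sum of the 8 terms: H(X,Y) = 2.5009 bits

Chain rule check:
  H(X) + H(Y|X) = 1.5518 + 0.9492 = 2.5010 bits
  H(X,Y) = 2.5009 bits
✓ Chain rule verified (Δ = 0.0001 is 4-dp rounding noise: each of the three values was rounded independently).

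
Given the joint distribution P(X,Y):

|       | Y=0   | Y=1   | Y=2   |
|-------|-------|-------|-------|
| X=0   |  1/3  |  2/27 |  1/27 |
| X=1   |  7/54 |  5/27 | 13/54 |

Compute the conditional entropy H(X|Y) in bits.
0.7772 bits

H(X|Y) = H(X,Y) - H(Y)

H(X,Y) = -Σ_{x,y} P(x,y) log₂ P(x,y). Per-cell terms -P(x,y)·log₂P(x,y):
  X=0: 0.52832, 0.27814, 0.17611
  X=1: 0.38209, 0.45055, 0.49459
Sum of the 6 terms: H(X,Y) = 2.3098 bits

Marginal of Y (column sums):
  P(Y=0) = 1/3 + 7/54 = 25/54
  P(Y=1) = 2/27 + 5/27 = 7/27
  P(Y=2) = 1/27 + 13/54 = 5/18
H(Y) = -[(25/54)·log₂(25/54) + (7/27)·log₂(7/27) + (5/18)·log₂(5/18)]
  = 0.51437 + 0.50492 + 0.51333 = 1.5326 bits

H(X|Y) = H(X,Y) - H(Y) = 2.3098 - 1.5326 = 0.7772 bits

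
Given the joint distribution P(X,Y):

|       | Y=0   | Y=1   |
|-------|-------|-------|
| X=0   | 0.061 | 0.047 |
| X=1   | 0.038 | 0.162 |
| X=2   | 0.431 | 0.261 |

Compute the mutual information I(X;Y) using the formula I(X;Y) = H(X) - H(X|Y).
0.0889 bits

I(X;Y) = H(X) - H(X|Y)

Marginal of X (row sums):
  P(X=0) = 0.061 + 0.047 = 0.108
  P(X=1) = 0.038 + 0.162 = 0.200
  P(X=2) = 0.431 + 0.261 = 0.692
H(X) = -[0.108·log₂(0.108) + 0.200·log₂(0.200) + 0.692·log₂(0.692)]
  = 0.34677685 + 0.46438562 + 0.36755999 = 1.1787225 bits

Marginal of Y (column sums):
  P(Y=0) = 0.061 + 0.038 + 0.431 = 0.530
  P(Y=1) = 0.047 + 0.162 + 0.261 = 0.470
H(X|Y) = Σ_y P(y)·H(X|Y=y):
  Y=0: P(Y=0) = 0.530, P(X|Y=0) = (61/530, 19/265, 431/530) → H(X|Y=0) = 0.87416607
  Y=1: P(Y=1) = 0.470, P(X|Y=1) = (1/10, 81/235, 261/470) → H(X|Y=1) = 1.33310239
H(X|Y) = 0.530·0.87416607 + 0.470·1.33310239 = 1.0898661 bits

I(X;Y) = H(X) - H(X|Y) = 1.1787225 - 1.0898661 = 0.0889 bits

Cross-check via I(X;Y) = H(X) + H(Y) - H(X,Y): computing H(Y) from the column sums and H(X,Y) from the 6 cells in the same way gives H(Y) = 0.9974016 bits and H(X,Y) = 2.0872677 bits, so
I(X;Y) = 1.1787225 + 0.9974016 - 2.0872677 = 0.0889 bits ✓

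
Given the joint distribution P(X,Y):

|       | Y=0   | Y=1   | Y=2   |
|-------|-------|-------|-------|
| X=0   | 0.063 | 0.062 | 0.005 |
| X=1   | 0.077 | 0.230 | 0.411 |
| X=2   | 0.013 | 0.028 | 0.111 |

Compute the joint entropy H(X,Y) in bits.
2.4158 bits

H(X,Y) = -Σ_{x,y} P(x,y) log₂ P(x,y). Per-cell terms -P(x,y)·log₂P(x,y):
  X=0: 0.251276, 0.248718, 0.038219
  X=1: 0.284823, 0.487668, 0.527227
  X=2: 0.081449, 0.144436, 0.352022
Sum of the 9 terms: H(X,Y) = 2.4158 bits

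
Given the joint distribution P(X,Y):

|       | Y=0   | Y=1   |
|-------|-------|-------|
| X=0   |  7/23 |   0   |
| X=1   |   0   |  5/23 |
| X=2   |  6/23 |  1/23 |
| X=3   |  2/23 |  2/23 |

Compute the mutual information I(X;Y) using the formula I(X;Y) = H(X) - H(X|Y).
0.5781 bits

I(X;Y) = H(X) - H(X|Y)

Marginal of X (row sums):
  P(X=0) = 7/23 + 0 = 7/23
  P(X=1) = 0 + 5/23 = 5/23
  P(X=2) = 6/23 + 1/23 = 7/23
  P(X=3) = 2/23 + 2/23 = 4/23
H(X) = -[(7/23)·log₂(7/23) + (5/23)·log₂(5/23) + (7/23)·log₂(7/23) + (4/23)·log₂(4/23)]
  = 0.5223 + 0.4786 + 0.5223 + 0.4389 = 1.9621 bits

Marginal of Y (column sums):
  P(Y=0) = 7/23 + 0 + 6/23 + 2/23 = 15/23
  P(Y=1) = 0 + 5/23 + 1/23 + 2/23 = 8/23
H(X|Y) = Σ_y P(y)·H(X|Y=y):
  Y=0: P(Y=0) = 15/23, P(X|Y=0) = (7/15, 0, 2/5, 2/15) → H(X|Y=0) = 1.4295
  Y=1: P(Y=1) = 8/23, P(X|Y=1) = (0, 5/8, 1/8, 1/4) → H(X|Y=1) = 1.2988
H(X|Y) = (15/23)·1.4295 + (8/23)·1.2988 = 1.3840 bits

I(X;Y) = H(X) - H(X|Y) = 1.9621 - 1.3840 = 0.5781 bits

Cross-check via I(X;Y) = H(X) + H(Y) - H(X,Y): computing H(Y) from the column sums and H(X,Y) from the 8 cells in the same way gives H(Y) = 0.9321 bits and H(X,Y) = 2.3161 bits, so
I(X;Y) = 1.9621 + 0.9321 - 2.3161 = 0.5781 bits ✓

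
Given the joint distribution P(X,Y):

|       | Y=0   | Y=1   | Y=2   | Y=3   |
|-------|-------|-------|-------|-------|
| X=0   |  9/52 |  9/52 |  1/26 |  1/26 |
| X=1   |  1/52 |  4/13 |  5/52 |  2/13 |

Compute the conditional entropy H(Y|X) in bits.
1.6278 bits

H(Y|X) = H(X,Y) - H(X)

H(X,Y) = -Σ_{x,y} P(x,y) log₂ P(x,y). Per-cell terms -P(x,y)·log₂P(x,y):
  X=0: 0.43797, 0.43797, 0.18079, 0.18079
  X=1: 0.10962, 0.52321, 0.32486, 0.41545
Sum of the 8 terms: H(X,Y) = 2.6107 bits

Marginal of X (row sums):
  P(X=0) = 9/52 + 9/52 + 1/26 + 1/26 = 11/26
  P(X=1) = 1/52 + 4/13 + 5/52 + 2/13 = 15/26
H(X) = -[(11/26)·log₂(11/26) + (15/26)·log₂(15/26)]
  = 0.52504 + 0.45782 = 0.9829 bits

H(Y|X) = H(X,Y) - H(X) = 2.6107 - 0.9829 = 1.6278 bits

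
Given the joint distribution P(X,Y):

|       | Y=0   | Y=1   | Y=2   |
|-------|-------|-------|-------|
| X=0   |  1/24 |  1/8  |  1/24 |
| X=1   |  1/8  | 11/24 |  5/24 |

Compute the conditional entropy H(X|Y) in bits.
0.7350 bits

H(X|Y) = H(X,Y) - H(Y)

H(X,Y) = -Σ_{x,y} P(x,y) log₂ P(x,y). Per-cell terms -P(x,y)·log₂P(x,y):
  X=0: 0.1910, 0.3750, 0.1910
  X=1: 0.3750, 0.5159, 0.4715
Sum of the 6 terms: H(X,Y) = 2.1194 bits

Marginal of Y (column sums):
  P(Y=0) = 1/24 + 1/8 = 1/6
  P(Y=1) = 1/8 + 11/24 = 7/12
  P(Y=2) = 1/24 + 5/24 = 1/4
H(Y) = -[(1/6)·log₂(1/6) + (7/12)·log₂(7/12) + (1/4)·log₂(1/4)]
  = 0.4308 + 0.4536 + 0.5000 = 1.3844 bits

H(X|Y) = H(X,Y) - H(Y) = 2.1194 - 1.3844 = 0.7350 bits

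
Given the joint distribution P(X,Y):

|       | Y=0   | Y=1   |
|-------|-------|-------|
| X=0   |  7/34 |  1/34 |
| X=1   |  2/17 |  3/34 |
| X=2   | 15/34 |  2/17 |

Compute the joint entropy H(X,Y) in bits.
2.1754 bits

H(X,Y) = -Σ_{x,y} P(x,y) log₂ P(x,y). Per-cell terms -P(x,y)·log₂P(x,y):
  X=0: 0.46943, 0.14963
  X=1: 0.36323, 0.30904
  X=2: 0.52084, 0.36323
Sum of the 6 terms: H(X,Y) = 2.1754 bits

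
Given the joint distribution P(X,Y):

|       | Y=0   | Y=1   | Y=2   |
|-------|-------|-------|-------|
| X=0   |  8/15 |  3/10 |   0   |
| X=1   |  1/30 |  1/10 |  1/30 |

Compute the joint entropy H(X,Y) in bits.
1.6641 bits

H(X,Y) = -Σ_{x,y} P(x,y) log₂ P(x,y). Per-cell terms -P(x,y)·log₂P(x,y):
  X=0: 0.48367, 0.52109, 0.00000
  X=1: 0.16356, 0.33219, 0.16356
  (cells with P = 0 contribute 0)
Sum of the 6 terms: H(X,Y) = 1.6641 bits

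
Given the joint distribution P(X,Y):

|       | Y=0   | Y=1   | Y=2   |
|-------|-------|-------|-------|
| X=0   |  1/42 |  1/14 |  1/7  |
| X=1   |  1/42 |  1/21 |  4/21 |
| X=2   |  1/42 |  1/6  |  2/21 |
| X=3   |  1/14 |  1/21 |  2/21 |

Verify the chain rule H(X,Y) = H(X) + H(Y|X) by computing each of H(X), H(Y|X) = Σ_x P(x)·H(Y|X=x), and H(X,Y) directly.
H(X) = 1.9918 bits, H(Y|X) = 1.2893 bits, H(X,Y) = 3.2811 bits

Marginal of X (row sums):
  P(X=0) = 1/42 + 1/14 + 1/7 = 5/21
  P(X=1) = 1/42 + 1/21 + 4/21 = 11/42
  P(X=2) = 1/42 + 1/6 + 2/21 = 2/7
  P(X=3) = 1/14 + 1/21 + 2/21 = 3/14
H(X) = -[(5/21)·log₂(5/21) + (11/42)·log₂(11/42) + (2/7)·log₂(2/7) + (3/14)·log₂(3/14)]
  = 0.49295 + 0.50623 + 0.51639 + 0.47623 = 1.9918 bits

H(Y|X) = Σ_x P(x)·H(Y|X=x):
  X=0: P(X=0) = 5/21, P(Y|X=0) = (1/10, 3/10, 3/5) → H(Y|X=0) = 1.29546
  X=1: P(X=1) = 11/42, P(Y|X=1) = (1/11, 2/11, 8/11) → H(Y|X=1) = 1.09580
  X=2: P(X=2) = 2/7, P(Y|X=2) = (1/12, 7/12, 1/3) → H(Y|X=2) = 1.28067
  X=3: P(X=3) = 3/14, P(Y|X=3) = (1/3, 2/9, 4/9) → H(Y|X=3) = 1.53049
H(Y|X) = (5/21)·1.29546 + (11/42)·1.09580 + (2/7)·1.28067 + (3/14)·1.53049 = 1.2893 bits

H(X,Y) = -Σ_{x,y} P(x,y) log₂ P(x,y). Per-cell terms -P(x,y)·log₂P(x,y):
  X=0: 0.12839, 0.27195, 0.40105
  X=1: 0.12839, 0.20916, 0.45568
  X=2: 0.12839, 0.43083, 0.32308
  X=3: 0.27195, 0.20916, 0.32308
Sum of the 12 terms: H(X,Y) = 3.2811 bits

Chain rule check:
  H(X) + H(Y|X) = 1.9918 + 1.2893 = 3.2811 bits
  H(X,Y) = 3.2811 bits
✓ Chain rule verified.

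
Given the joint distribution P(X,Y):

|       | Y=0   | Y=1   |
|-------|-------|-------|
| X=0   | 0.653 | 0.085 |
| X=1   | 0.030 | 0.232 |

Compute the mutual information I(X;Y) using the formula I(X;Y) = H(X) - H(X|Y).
0.3863 bits

I(X;Y) = H(X) - H(X|Y)

Marginal of X (row sums):
  P(X=0) = 0.653 + 0.085 = 0.738
  P(X=1) = 0.030 + 0.232 = 0.262
H(X) = -[0.738·log₂(0.738) + 0.262·log₂(0.262)]
  = 0.32347077 + 0.50627866 = 0.8297494 bits

Marginal of Y (column sums):
  P(Y=0) = 0.653 + 0.030 = 0.683
  P(Y=1) = 0.085 + 0.232 = 0.317
H(X|Y) = Σ_y P(y)·H(X|Y=y):
  Y=0: P(Y=0) = 0.683, P(X|Y=0) = (653/683, 30/683) → H(X|Y=0) = 0.26000238
  Y=1: P(Y=1) = 0.317, P(X|Y=1) = (85/317, 232/317) → H(X|Y=1) = 0.83878124
H(X|Y) = 0.683·0.26000238 + 0.317·0.83878124 = 0.4434753 bits

I(X;Y) = H(X) - H(X|Y) = 0.8297494 - 0.4434753 = 0.3863 bits

Cross-check via I(X;Y) = H(X) + H(Y) - H(X,Y): computing H(Y) from the column sums and H(X,Y) from the 4 cells in the same way gives H(Y) = 0.9010892 bits and H(X,Y) = 1.3445645 bits, so
I(X;Y) = 0.8297494 + 0.9010892 - 1.3445645 = 0.3863 bits ✓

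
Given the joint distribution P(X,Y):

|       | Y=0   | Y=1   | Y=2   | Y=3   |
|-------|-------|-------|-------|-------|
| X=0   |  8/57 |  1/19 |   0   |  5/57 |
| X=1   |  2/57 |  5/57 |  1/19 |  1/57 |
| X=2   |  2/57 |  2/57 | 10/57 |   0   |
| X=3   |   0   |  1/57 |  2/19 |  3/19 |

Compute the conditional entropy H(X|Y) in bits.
1.4105 bits

H(X|Y) = H(X,Y) - H(Y)

H(X,Y) = -Σ_{x,y} P(x,y) log₂ P(x,y). Per-cell terms -P(x,y)·log₂P(x,y):
  X=0: 0.397599, 0.223575, 0.000000, 0.307979
  X=1: 0.169575, 0.307979, 0.223575, 0.102331
  X=2: 0.169575, 0.169575, 0.440520, 0.000000
  X=3: 0.000000, 0.102331, 0.341887, 0.420468
  (cells with P = 0 contribute 0)
Sum of the 16 terms: H(X,Y) = 3.37697 bits

Marginal of Y (column sums):
  P(Y=0) = 8/57 + 2/57 + 2/57 + 0 = 4/19
  P(Y=1) = 1/19 + 5/57 + 2/57 + 1/57 = 11/57
  P(Y=2) = 0 + 1/19 + 10/57 + 2/19 = 1/3
  P(Y=3) = 5/57 + 1/57 + 0 + 3/19 = 5/19
H(Y) = -[(4/19)·log₂(4/19) + (11/57)·log₂(11/57) + (1/3)·log₂(1/3) + (5/19)·log₂(5/19)]
  = 0.473248 + 0.458036 + 0.528321 + 0.506842 = 1.96645 bits

H(X|Y) = H(X,Y) - H(Y) = 3.37697 - 1.96645 = 1.4105 bits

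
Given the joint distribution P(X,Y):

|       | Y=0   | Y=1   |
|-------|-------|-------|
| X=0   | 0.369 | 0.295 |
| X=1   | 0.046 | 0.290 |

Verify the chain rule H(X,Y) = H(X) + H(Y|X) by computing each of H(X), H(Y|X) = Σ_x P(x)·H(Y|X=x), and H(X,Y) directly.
H(X) = 0.9209 bits, H(Y|X) = 0.8516 bits, H(X,Y) = 1.7725 bits

Marginal of X (row sums):
  P(X=0) = 0.369 + 0.295 = 0.664
  P(X=1) = 0.046 + 0.290 = 0.336
H(X) = -[0.664·log₂(0.664) + 0.336·log₂(0.336)]
  = 0.39225 + 0.52868 = 0.9209 bits

H(Y|X) = Σ_x P(x)·H(Y|X=x):
  X=0: P(X=0) = 0.664, P(Y|X=0) = (369/664, 295/664) → H(Y|X=0) = 0.99102
  X=1: P(X=1) = 0.336, P(Y|X=1) = (23/168, 145/168) → H(Y|X=1) = 0.57607
H(Y|X) = 0.664·0.99102 + 0.336·0.57607 = 0.8516 bits

H(X,Y) = -Σ_{x,y} P(x,y) log₂ P(x,y). Per-cell terms -P(x,y)·log₂P(x,y):
  X=0: 0.53074, 0.51956
  X=1: 0.20434, 0.51790
Sum of the 4 terms: H(X,Y) = 1.7725 bits

Chain rule check:
  H(X) + H(Y|X) = 0.9209 + 0.8516 = 1.7725 bits
  H(X,Y) = 1.7725 bits
✓ Chain rule verified.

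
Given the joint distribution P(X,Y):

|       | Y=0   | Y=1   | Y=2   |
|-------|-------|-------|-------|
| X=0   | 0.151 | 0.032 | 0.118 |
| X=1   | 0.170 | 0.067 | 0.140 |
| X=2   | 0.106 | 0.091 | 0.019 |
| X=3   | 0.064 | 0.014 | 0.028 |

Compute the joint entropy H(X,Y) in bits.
3.2785 bits

H(X,Y) = -Σ_{x,y} P(x,y) log₂ P(x,y). Per-cell terms -P(x,y)·log₂P(x,y):
  X=0: 0.41183, 0.15891, 0.36381
  X=1: 0.43459, 0.26128, 0.39711
  X=2: 0.34321, 0.31468, 0.10864
  X=3: 0.25381, 0.08622, 0.14444
Sum of the 12 terms: H(X,Y) = 3.2785 bits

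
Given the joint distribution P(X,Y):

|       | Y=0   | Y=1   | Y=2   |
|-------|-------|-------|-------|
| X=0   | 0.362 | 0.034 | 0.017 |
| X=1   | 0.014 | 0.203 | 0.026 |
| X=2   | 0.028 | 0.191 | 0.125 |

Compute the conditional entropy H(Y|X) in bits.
0.9097 bits

H(Y|X) = H(X,Y) - H(X)

H(X,Y) = -Σ_{x,y} P(x,y) log₂ P(x,y). Per-cell terms -P(x,y)·log₂P(x,y):
  X=0: 0.5307, 0.1659, 0.0999
  X=1: 0.0862, 0.4670, 0.1369
  X=2: 0.1444, 0.4562, 0.3750
Sum of the 9 terms: H(X,Y) = 2.4622 bits

Marginal of X (row sums):
  P(X=0) = 0.362 + 0.034 + 0.017 = 0.413
  P(X=1) = 0.014 + 0.203 + 0.026 = 0.243
  P(X=2) = 0.028 + 0.191 + 0.125 = 0.344
H(X) = -[0.413·log₂(0.413) + 0.243·log₂(0.243) + 0.344·log₂(0.344)]
  = 0.5269 + 0.4960 + 0.5296 = 1.5525 bits

H(Y|X) = H(X,Y) - H(X) = 2.4622 - 1.5525 = 0.9097 bits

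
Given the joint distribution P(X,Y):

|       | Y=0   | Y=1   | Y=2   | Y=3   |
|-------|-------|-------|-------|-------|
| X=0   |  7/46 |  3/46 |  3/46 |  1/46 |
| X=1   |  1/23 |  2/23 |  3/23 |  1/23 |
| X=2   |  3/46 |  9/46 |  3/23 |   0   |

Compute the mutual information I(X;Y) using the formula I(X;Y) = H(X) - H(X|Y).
0.1632 bits

I(X;Y) = H(X) - H(X|Y)

Marginal of X (row sums):
  P(X=0) = 7/46 + 3/46 + 3/46 + 1/46 = 7/23
  P(X=1) = 1/23 + 2/23 + 3/23 + 1/23 = 7/23
  P(X=2) = 3/46 + 9/46 + 3/23 + 0 = 9/23
H(X) = -[(7/23)·log₂(7/23) + (7/23)·log₂(7/23) + (9/23)·log₂(9/23)]
  = 0.5223 + 0.5223 + 0.5297 = 1.5743 bits

Marginal of Y (column sums):
  P(Y=0) = 7/46 + 1/23 + 3/46 = 6/23
  P(Y=1) = 3/46 + 2/23 + 9/46 = 8/23
  P(Y=2) = 3/46 + 3/23 + 3/23 = 15/46
  P(Y=3) = 1/46 + 1/23 + 0 = 3/46
H(X|Y) = Σ_y P(y)·H(X|Y=y):
  Y=0: P(Y=0) = 6/23, P(X|Y=0) = (7/12, 1/6, 1/4) → H(X|Y=0) = 1.3844
  Y=1: P(Y=1) = 8/23, P(X|Y=1) = (3/16, 1/4, 9/16) → H(X|Y=1) = 1.4197
  Y=2: P(Y=2) = 15/46, P(X|Y=2) = (1/5, 2/5, 2/5) → H(X|Y=2) = 1.5219
  Y=3: P(Y=3) = 3/46, P(X|Y=3) = (1/3, 2/3, 0) → H(X|Y=3) = 0.9183
H(X|Y) = (6/23)·1.3844 + (8/23)·1.4197 + (15/46)·1.5219 + (3/46)·0.9183 = 1.4111 bits

I(X;Y) = H(X) - H(X|Y) = 1.5743 - 1.4111 = 0.1632 bits

Cross-check via I(X;Y) = H(X) + H(Y) - H(X,Y): computing H(Y) from the column sums and H(X,Y) from the 12 cells in the same way gives H(Y) = 1.8197 bits and H(X,Y) = 3.2308 bits, so
I(X;Y) = 1.5743 + 1.8197 - 3.2308 = 0.1632 bits ✓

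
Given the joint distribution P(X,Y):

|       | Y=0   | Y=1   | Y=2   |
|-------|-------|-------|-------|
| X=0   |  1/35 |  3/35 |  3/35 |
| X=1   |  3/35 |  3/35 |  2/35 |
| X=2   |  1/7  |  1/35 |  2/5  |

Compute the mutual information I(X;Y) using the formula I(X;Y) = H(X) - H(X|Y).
0.1850 bits

I(X;Y) = H(X) - H(X|Y)

Marginal of X (row sums):
  P(X=0) = 1/35 + 3/35 + 3/35 = 1/5
  P(X=1) = 3/35 + 3/35 + 2/35 = 8/35
  P(X=2) = 1/7 + 1/35 + 2/5 = 4/7
H(X) = -[(1/5)·log₂(1/5) + (8/35)·log₂(8/35) + (4/7)·log₂(4/7)]
  = 0.4644 + 0.4867 + 0.4613 = 1.4124 bits

Marginal of Y (column sums):
  P(Y=0) = 1/35 + 3/35 + 1/7 = 9/35
  P(Y=1) = 3/35 + 3/35 + 1/35 = 1/5
  P(Y=2) = 3/35 + 2/35 + 2/5 = 19/35
H(X|Y) = Σ_y P(y)·H(X|Y=y):
  Y=0: P(Y=0) = 9/35, P(X|Y=0) = (1/9, 1/3, 5/9) → H(X|Y=0) = 1.3516
  Y=1: P(Y=1) = 1/5, P(X|Y=1) = (3/7, 3/7, 1/7) → H(X|Y=1) = 1.4488
  Y=2: P(Y=2) = 19/35, P(X|Y=2) = (3/19, 2/19, 14/19) → H(X|Y=2) = 1.0870
H(X|Y) = (9/35)·1.3516 + (1/5)·1.4488 + (19/35)·1.0870 = 1.2274 bits

I(X;Y) = H(X) - H(X|Y) = 1.4124 - 1.2274 = 0.1850 bits

Cross-check via I(X;Y) = H(X) + H(Y) - H(X,Y): computing H(Y) from the column sums and H(X,Y) from the 9 cells in the same way gives H(Y) = 1.4467 bits and H(X,Y) = 2.6741 bits, so
I(X;Y) = 1.4124 + 1.4467 - 2.6741 = 0.1850 bits ✓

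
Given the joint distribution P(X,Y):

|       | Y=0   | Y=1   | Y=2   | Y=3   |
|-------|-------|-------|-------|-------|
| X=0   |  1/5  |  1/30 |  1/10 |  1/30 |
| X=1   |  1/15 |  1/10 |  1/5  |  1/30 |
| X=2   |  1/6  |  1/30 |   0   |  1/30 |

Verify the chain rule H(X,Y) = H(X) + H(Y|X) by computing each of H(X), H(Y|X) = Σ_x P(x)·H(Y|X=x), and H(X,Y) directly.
H(X) = 1.5494 bits, H(Y|X) = 1.5529 bits, H(X,Y) = 3.1023 bits

Marginal of X (row sums):
  P(X=0) = 1/5 + 1/30 + 1/10 + 1/30 = 11/30
  P(X=1) = 1/15 + 1/10 + 1/5 + 1/30 = 2/5
  P(X=2) = 1/6 + 1/30 + 0 + 1/30 = 7/30
H(X) = -[(11/30)·log₂(11/30) + (2/5)·log₂(2/5) + (7/30)·log₂(7/30)]
  = 0.530735 + 0.528771 + 0.489892 = 1.5494 bits

H(Y|X) = Σ_x P(x)·H(Y|X=x):
  X=0: P(X=0) = 11/30, P(Y|X=0) = (6/11, 1/11, 3/11, 1/11) → H(Y|X=0) = 1.617190
  X=1: P(X=1) = 2/5, P(Y|X=1) = (1/6, 1/4, 1/2, 1/12) → H(Y|X=1) = 1.729574
  X=2: P(X=2) = 7/30, P(Y|X=2) = (5/7, 1/7, 0, 1/7) → H(Y|X=2) = 1.148835
H(Y|X) = (11/30)·1.617190 + (2/5)·1.729574 + (7/30)·1.148835 = 1.5529 bits

H(X,Y) = -Σ_{x,y} P(x,y) log₂ P(x,y). Per-cell terms -P(x,y)·log₂P(x,y):
  X=0: 0.464386, 0.163563, 0.332193, 0.163563
  X=1: 0.260459, 0.332193, 0.464386, 0.163563
  X=2: 0.430827, 0.163563, 0.000000, 0.163563
  (cells with P = 0 contribute 0)
Sum of the 12 terms: H(X,Y) = 3.1023 bits

Chain rule check:
  H(X) + H(Y|X) = 1.5494 + 1.5529 = 3.1023 bits
  H(X,Y) = 3.1023 bits
✓ Chain rule verified.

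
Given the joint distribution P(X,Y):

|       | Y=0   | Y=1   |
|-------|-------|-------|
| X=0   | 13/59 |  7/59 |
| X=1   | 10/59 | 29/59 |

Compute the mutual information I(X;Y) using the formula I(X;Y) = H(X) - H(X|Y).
0.1052 bits

I(X;Y) = H(X) - H(X|Y)

Marginal of X (row sums):
  P(X=0) = 13/59 + 7/59 = 20/59
  P(X=1) = 10/59 + 29/59 = 39/59
H(X) = -[(20/59)·log₂(20/59) + (39/59)·log₂(39/59)]
  = 0.529056 + 0.394786 = 0.92384 bits

Marginal of Y (column sums):
  P(Y=0) = 13/59 + 10/59 = 23/59
  P(Y=1) = 7/59 + 29/59 = 36/59
H(X|Y) = Σ_y P(y)·H(X|Y=y):
  Y=0: P(Y=0) = 23/59, P(X|Y=0) = (13/23, 10/23) → H(X|Y=0) = 0.987693
  Y=1: P(Y=1) = 36/59, P(X|Y=1) = (7/36, 29/36) → H(X|Y=1) = 0.710677
H(X|Y) = (23/59)·0.987693 + (36/59)·0.710677 = 0.81867 bits

I(X;Y) = H(X) - H(X|Y) = 0.92384 - 0.81867 = 0.1052 bits

Cross-check via I(X;Y) = H(X) + H(Y) - H(X,Y): computing H(Y) from the column sums and H(X,Y) from the 4 cells in the same way gives H(Y) = 0.96469 bits and H(X,Y) = 1.78336 bits, so
I(X;Y) = 0.92384 + 0.96469 - 1.78336 = 0.1052 bits ✓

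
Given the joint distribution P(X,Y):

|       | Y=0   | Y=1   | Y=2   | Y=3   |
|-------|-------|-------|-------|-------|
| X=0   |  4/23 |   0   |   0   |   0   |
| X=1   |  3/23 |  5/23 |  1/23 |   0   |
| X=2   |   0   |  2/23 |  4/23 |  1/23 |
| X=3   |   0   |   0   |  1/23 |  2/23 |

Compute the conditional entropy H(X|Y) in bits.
1.0088 bits

H(X|Y) = H(X,Y) - H(Y)

H(X,Y) = -Σ_{x,y} P(x,y) log₂ P(x,y). Per-cell terms -P(x,y)·log₂P(x,y):
  X=0: 0.43888, 0.00000, 0.00000, 0.00000
  X=1: 0.38330, 0.47862, 0.19668, 0.00000
  X=2: 0.00000, 0.30640, 0.43888, 0.19668
  X=3: 0.00000, 0.00000, 0.19668, 0.30640
  (cells with P = 0 contribute 0)
Sum of the 16 terms: H(X,Y) = 2.9425 bits

Marginal of Y (column sums):
  P(Y=0) = 4/23 + 3/23 + 0 + 0 = 7/23
  P(Y=1) = 0 + 5/23 + 2/23 + 0 = 7/23
  P(Y=2) = 0 + 1/23 + 4/23 + 1/23 = 6/23
  P(Y=3) = 0 + 0 + 1/23 + 2/23 = 3/23
H(Y) = -[(7/23)·log₂(7/23) + (7/23)·log₂(7/23) + (6/23)·log₂(6/23) + (3/23)·log₂(3/23)]
  = 0.52232 + 0.52232 + 0.50572 + 0.38330 = 1.9337 bits

H(X|Y) = H(X,Y) - H(Y) = 2.9425 - 1.9337 = 1.0088 bits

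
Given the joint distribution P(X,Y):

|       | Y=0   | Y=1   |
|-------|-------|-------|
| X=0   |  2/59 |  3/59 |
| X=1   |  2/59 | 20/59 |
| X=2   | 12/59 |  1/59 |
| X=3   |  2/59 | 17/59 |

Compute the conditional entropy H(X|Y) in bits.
1.4410 bits

H(X|Y) = H(X,Y) - H(Y)

H(X,Y) = -Σ_{x,y} P(x,y) log₂ P(x,y). Per-cell terms -P(x,y)·log₂P(x,y):
  X=0: 0.1655, 0.2185
  X=1: 0.1655, 0.5291
  X=2: 0.4673, 0.0997
  X=3: 0.1655, 0.5173
Sum of the 8 terms: H(X,Y) = 2.3284 bits

Marginal of Y (column sums):
  P(Y=0) = 2/59 + 2/59 + 12/59 + 2/59 = 18/59
  P(Y=1) = 3/59 + 20/59 + 1/59 + 17/59 = 41/59
H(Y) = -[(18/59)·log₂(18/59) + (41/59)·log₂(41/59)]
  = 0.5225 + 0.3649 = 0.8874 bits

H(X|Y) = H(X,Y) - H(Y) = 2.3284 - 0.8874 = 1.4410 bits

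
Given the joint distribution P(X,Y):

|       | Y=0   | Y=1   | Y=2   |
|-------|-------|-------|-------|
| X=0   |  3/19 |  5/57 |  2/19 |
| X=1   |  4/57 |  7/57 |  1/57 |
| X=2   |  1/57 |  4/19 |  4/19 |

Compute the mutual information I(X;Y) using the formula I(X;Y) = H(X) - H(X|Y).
0.2142 bits

I(X;Y) = H(X) - H(X|Y)

Marginal of X (row sums):
  P(X=0) = 3/19 + 5/57 + 2/19 = 20/57
  P(X=1) = 4/57 + 7/57 + 1/57 = 4/19
  P(X=2) = 1/57 + 4/19 + 4/19 = 25/57
H(X) = -[(20/57)·log₂(20/57) + (4/19)·log₂(4/19) + (25/57)·log₂(25/57)]
  = 0.53016 + 0.47325 + 0.52151 = 1.52492 bits

Marginal of Y (column sums):
  P(Y=0) = 3/19 + 4/57 + 1/57 = 14/57
  P(Y=1) = 5/57 + 7/57 + 4/19 = 8/19
  P(Y=2) = 2/19 + 1/57 + 4/19 = 1/3
H(X|Y) = Σ_y P(y)·H(X|Y=y):
  Y=0: P(Y=0) = 14/57, P(X|Y=0) = (9/14, 2/7, 1/14) → H(X|Y=0) = 1.19812
  Y=1: P(Y=1) = 8/19, P(X|Y=1) = (5/24, 7/24, 1/2) → H(X|Y=1) = 1.48993
  Y=2: P(Y=2) = 1/3, P(X|Y=2) = (6/19, 1/19, 12/19) → H(X|Y=2) = 1.16744
H(X|Y) = (14/57)·1.19812 + (8/19)·1.48993 + (1/3)·1.16744 = 1.31076 bits

I(X;Y) = H(X) - H(X|Y) = 1.52492 - 1.31076 = 0.2142 bits

Cross-check via I(X;Y) = H(X) + H(Y) - H(X,Y): computing H(Y) from the column sums and H(X,Y) from the 9 cells in the same way gives H(Y) = 1.55126 bits and H(X,Y) = 2.86202 bits, so
I(X;Y) = 1.52492 + 1.55126 - 2.86202 = 0.2142 bits ✓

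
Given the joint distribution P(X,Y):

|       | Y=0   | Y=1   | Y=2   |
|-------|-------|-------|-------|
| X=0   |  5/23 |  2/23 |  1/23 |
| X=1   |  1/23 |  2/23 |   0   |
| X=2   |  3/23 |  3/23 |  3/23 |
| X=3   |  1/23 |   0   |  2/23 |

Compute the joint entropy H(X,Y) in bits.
3.1377 bits

H(X,Y) = -Σ_{x,y} P(x,y) log₂ P(x,y). Per-cell terms -P(x,y)·log₂P(x,y):
  X=0: 0.478616, 0.306397, 0.196677
  X=1: 0.196677, 0.306397, 0.000000
  X=2: 0.383296, 0.383296, 0.383296
  X=3: 0.196677, 0.000000, 0.306397
  (cells with P = 0 contribute 0)
Sum of the 12 terms: H(X,Y) = 3.1377 bits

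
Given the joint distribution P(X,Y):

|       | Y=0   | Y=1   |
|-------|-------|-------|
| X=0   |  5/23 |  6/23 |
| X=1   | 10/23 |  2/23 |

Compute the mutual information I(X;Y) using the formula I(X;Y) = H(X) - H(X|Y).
0.1176 bits

I(X;Y) = H(X) - H(X|Y)

Marginal of X (row sums):
  P(X=0) = 5/23 + 6/23 = 11/23
  P(X=1) = 10/23 + 2/23 = 12/23
H(X) = -[(11/23)·log₂(11/23) + (12/23)·log₂(12/23)]
  = 0.508932 + 0.489704 = 0.99864 bits

Marginal of Y (column sums):
  P(Y=0) = 5/23 + 10/23 = 15/23
  P(Y=1) = 6/23 + 2/23 = 8/23
H(X|Y) = Σ_y P(y)·H(X|Y=y):
  Y=0: P(Y=0) = 15/23, P(X|Y=0) = (1/3, 2/3) → H(X|Y=0) = 0.918296
  Y=1: P(Y=1) = 8/23, P(X|Y=1) = (3/4, 1/4) → H(X|Y=1) = 0.811278
H(X|Y) = (15/23)·0.918296 + (8/23)·0.811278 = 0.88107 bits

I(X;Y) = H(X) - H(X|Y) = 0.99864 - 0.88107 = 0.1176 bits

Cross-check via I(X;Y) = H(X) + H(Y) - H(X,Y): computing H(Y) from the column sums and H(X,Y) from the 4 cells in the same way gives H(Y) = 0.93211 bits and H(X,Y) = 1.81318 bits, so
I(X;Y) = 0.99864 + 0.93211 - 1.81318 = 0.1176 bits ✓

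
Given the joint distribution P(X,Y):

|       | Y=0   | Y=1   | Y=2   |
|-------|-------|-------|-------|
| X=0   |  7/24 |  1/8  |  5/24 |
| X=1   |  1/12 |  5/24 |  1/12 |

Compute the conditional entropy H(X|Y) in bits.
0.8565 bits

H(X|Y) = H(X,Y) - H(Y)

H(X,Y) = -Σ_{x,y} P(x,y) log₂ P(x,y). Per-cell terms -P(x,y)·log₂P(x,y):
  X=0: 0.5185, 0.3750, 0.4715
  X=1: 0.2987, 0.4715, 0.2987
Sum of the 6 terms: H(X,Y) = 2.4339 bits

Marginal of Y (column sums):
  P(Y=0) = 7/24 + 1/12 = 3/8
  P(Y=1) = 1/8 + 5/24 = 1/3
  P(Y=2) = 5/24 + 1/12 = 7/24
H(Y) = -[(3/8)·log₂(3/8) + (1/3)·log₂(1/3) + (7/24)·log₂(7/24)]
  = 0.5306 + 0.5283 + 0.5185 = 1.5774 bits

H(X|Y) = H(X,Y) - H(Y) = 2.4339 - 1.5774 = 0.8565 bits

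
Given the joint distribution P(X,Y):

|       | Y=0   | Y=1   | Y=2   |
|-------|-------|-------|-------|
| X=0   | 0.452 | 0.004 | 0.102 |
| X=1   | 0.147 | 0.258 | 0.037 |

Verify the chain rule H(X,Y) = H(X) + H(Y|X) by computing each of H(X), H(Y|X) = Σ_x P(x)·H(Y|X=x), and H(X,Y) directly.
H(X) = 0.9903 bits, H(Y|X) = 0.9822 bits, H(X,Y) = 1.9725 bits

Marginal of X (row sums):
  P(X=0) = 0.452 + 0.004 + 0.102 = 0.558
  P(X=1) = 0.147 + 0.258 + 0.037 = 0.442
H(X) = -[0.558·log₂(0.558) + 0.442·log₂(0.442)]
  = 0.46965 + 0.52062 = 0.9903 bits

H(Y|X) = Σ_x P(x)·H(Y|X=x):
  X=0: P(X=0) = 0.558, P(Y|X=0) = (226/279, 2/279, 17/93) → H(Y|X=0) = 0.74543
  X=1: P(X=1) = 0.442, P(Y|X=1) = (147/442, 129/221, 37/442) → H(Y|X=1) = 1.28112
H(Y|X) = 0.558·0.74543 + 0.442·1.28112 = 0.9822 bits

H(X,Y) = -Σ_{x,y} P(x,y) log₂ P(x,y). Per-cell terms -P(x,y)·log₂P(x,y):
  X=0: 0.51781, 0.03186, 0.33592
  X=1: 0.40662, 0.50428, 0.17598
Sum of the 6 terms: H(X,Y) = 1.9725 bits

Chain rule check:
  H(X) + H(Y|X) = 0.9903 + 0.9822 = 1.9725 bits
  H(X,Y) = 1.9725 bits
✓ Chain rule verified.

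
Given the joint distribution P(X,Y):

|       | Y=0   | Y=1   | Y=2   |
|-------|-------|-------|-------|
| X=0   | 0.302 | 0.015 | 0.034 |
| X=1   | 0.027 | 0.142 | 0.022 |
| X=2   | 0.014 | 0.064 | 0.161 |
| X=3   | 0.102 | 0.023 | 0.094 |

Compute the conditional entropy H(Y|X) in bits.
1.0264 bits

H(Y|X) = H(X,Y) - H(X)

H(X,Y) = -Σ_{x,y} P(x,y) log₂ P(x,y). Per-cell terms -P(x,y)·log₂P(x,y):
  X=0: 0.52167, 0.09088, 0.16586
  X=1: 0.14069, 0.39988, 0.12114
  X=2: 0.08622, 0.25381, 0.42421
  X=3: 0.33592, 0.12517, 0.32065
Sum of the 12 terms: H(X,Y) = 2.9861 bits

Marginal of X (row sums):
  P(X=0) = 0.302 + 0.015 + 0.034 = 0.351
  P(X=1) = 0.027 + 0.142 + 0.022 = 0.191
  P(X=2) = 0.014 + 0.064 + 0.161 = 0.239
  P(X=3) = 0.102 + 0.023 + 0.094 = 0.219
H(X) = -[0.351·log₂(0.351) + 0.191·log₂(0.191) + 0.239·log₂(0.239) + 0.219·log₂(0.219)]
  = 0.53017 + 0.45618 + 0.49352 + 0.47983 = 1.9597 bits

H(Y|X) = H(X,Y) - H(X) = 2.9861 - 1.9597 = 1.0264 bits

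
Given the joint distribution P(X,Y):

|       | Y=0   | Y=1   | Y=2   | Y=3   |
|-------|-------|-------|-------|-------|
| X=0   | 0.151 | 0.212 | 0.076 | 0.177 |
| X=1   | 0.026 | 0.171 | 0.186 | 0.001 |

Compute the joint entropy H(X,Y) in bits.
2.6449 bits

H(X,Y) = -Σ_{x,y} P(x,y) log₂ P(x,y). Per-cell terms -P(x,y)·log₂P(x,y):
  X=0: 0.41183, 0.47443, 0.28256, 0.44218
  X=1: 0.13690, 0.43570, 0.45135, 0.00997
Sum of the 8 terms: H(X,Y) = 2.6449 bits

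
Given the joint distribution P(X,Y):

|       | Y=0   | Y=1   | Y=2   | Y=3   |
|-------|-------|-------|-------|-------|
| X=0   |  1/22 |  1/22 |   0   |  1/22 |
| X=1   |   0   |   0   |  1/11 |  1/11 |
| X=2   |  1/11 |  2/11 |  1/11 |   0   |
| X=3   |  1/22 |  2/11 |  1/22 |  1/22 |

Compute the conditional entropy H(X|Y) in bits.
1.4609 bits

H(X|Y) = H(X,Y) - H(Y)

H(X,Y) = -Σ_{x,y} P(x,y) log₂ P(x,y). Per-cell terms -P(x,y)·log₂P(x,y):
  X=0: 0.202701, 0.202701, 0.000000, 0.202701
  X=1: 0.000000, 0.000000, 0.314494, 0.314494
  X=2: 0.314494, 0.447169, 0.314494, 0.000000
  X=3: 0.202701, 0.447169, 0.202701, 0.202701
  (cells with P = 0 contribute 0)
Sum of the 16 terms: H(X,Y) = 3.36852 bits

Marginal of Y (column sums):
  P(Y=0) = 1/22 + 0 + 1/11 + 1/22 = 2/11
  P(Y=1) = 1/22 + 0 + 2/11 + 2/11 = 9/22
  P(Y=2) = 0 + 1/11 + 1/11 + 1/22 = 5/22
  P(Y=3) = 1/22 + 1/11 + 0 + 1/22 = 2/11
H(Y) = -[(2/11)·log₂(2/11) + (9/22)·log₂(9/22) + (5/22)·log₂(5/22) + (2/11)·log₂(2/11)]
  = 0.447169 + 0.527525 + 0.485796 + 0.447169 = 1.90766 bits

H(X|Y) = H(X,Y) - H(Y) = 3.36852 - 1.90766 = 1.4609 bits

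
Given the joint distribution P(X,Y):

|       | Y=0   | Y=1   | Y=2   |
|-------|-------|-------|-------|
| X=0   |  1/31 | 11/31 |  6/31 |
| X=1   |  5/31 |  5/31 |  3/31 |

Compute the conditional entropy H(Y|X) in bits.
1.3428 bits

H(Y|X) = H(X,Y) - H(X)

H(X,Y) = -Σ_{x,y} P(x,y) log₂ P(x,y). Per-cell terms -P(x,y)·log₂P(x,y):
  X=0: 0.159813, 0.530400, 0.458561
  X=1: 0.424559, 0.424559, 0.326055
Sum of the 6 terms: H(X,Y) = 2.32395 bits

Marginal of X (row sums):
  P(X=0) = 1/31 + 11/31 + 6/31 = 18/31
  P(X=1) = 5/31 + 5/31 + 3/31 = 13/31
H(X) = -[(18/31)·log₂(18/31) + (13/31)·log₂(13/31)]
  = 0.455383 + 0.525769 = 0.98115 bits

H(Y|X) = H(X,Y) - H(X) = 2.32395 - 0.98115 = 1.3428 bits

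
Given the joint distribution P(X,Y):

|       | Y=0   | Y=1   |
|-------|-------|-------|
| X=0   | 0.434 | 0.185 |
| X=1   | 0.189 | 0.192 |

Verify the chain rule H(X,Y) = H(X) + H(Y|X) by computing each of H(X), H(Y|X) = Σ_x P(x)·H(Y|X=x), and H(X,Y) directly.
H(X) = 0.9587 bits, H(Y|X) = 0.9256 bits, H(X,Y) = 1.8844 bits

Marginal of X (row sums):
  P(X=0) = 0.434 + 0.185 = 0.619
  P(X=1) = 0.189 + 0.192 = 0.381
H(X) = -[0.619·log₂(0.619) + 0.381·log₂(0.381)]
  = 0.42834 + 0.53040 = 0.9587 bits

H(Y|X) = Σ_x P(x)·H(Y|X=x):
  X=0: P(X=0) = 0.619, P(Y|X=0) = (434/619, 185/619) → H(Y|X=0) = 0.87990
  X=1: P(X=1) = 0.381, P(Y|X=1) = (63/127, 64/127) → H(Y|X=1) = 0.99996
H(Y|X) = 0.619·0.87990 + 0.381·0.99996 = 0.9256 bits

H(X,Y) = -Σ_{x,y} P(x,y) log₂ P(x,y). Per-cell terms -P(x,y)·log₂P(x,y):
  X=0: 0.52264, 0.45036
  X=1: 0.45427, 0.45712
Sum of the 4 terms: H(X,Y) = 1.8844 bits

Chain rule check:
  H(X) + H(Y|X) = 0.9587 + 0.9256 = 1.8843 bits
  H(X,Y) = 1.8844 bits
✓ Chain rule verified (Δ = 0.0001 is 4-dp rounding noise: each of the three values was rounded independently).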